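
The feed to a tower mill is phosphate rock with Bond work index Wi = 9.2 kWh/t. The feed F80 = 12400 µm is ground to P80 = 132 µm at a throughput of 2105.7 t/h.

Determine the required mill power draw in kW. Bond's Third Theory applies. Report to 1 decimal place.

W = 10 Wi (P80^-0.5 − F80^-0.5)
W = 10·9.2·(1/√132 − 1/√12400) = 10·9.2·(0.078059) = 7.1814 kWh/t
Power = W × throughput = 7.1814 kWh/t × 2105.7 t/h = 15121.8 kW

P = 15121.8 kW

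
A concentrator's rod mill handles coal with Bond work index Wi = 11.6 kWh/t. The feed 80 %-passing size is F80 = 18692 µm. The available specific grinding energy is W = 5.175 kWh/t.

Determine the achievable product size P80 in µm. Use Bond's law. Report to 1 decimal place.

W_Bond = 10·Wi·(1/√P₈₀ − 1/√F₈₀)
⇒ 1/√P80 = W/(10 Wi) + 1/√F80
  = 5.1750/(10·11.6) + 1/√18692 = 0.044612 + 0.007314 = 0.051926
P80 = (1/0.051926)² = 19.2580² = 370.87 µm

P80 = 370.9 µm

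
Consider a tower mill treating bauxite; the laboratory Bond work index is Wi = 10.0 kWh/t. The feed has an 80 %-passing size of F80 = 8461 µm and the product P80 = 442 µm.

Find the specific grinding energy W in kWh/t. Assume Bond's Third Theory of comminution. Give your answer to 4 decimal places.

W = 3.6694 kWh/t

Bond:  W = 10 Wi (1/√P − 1/√F)
1/√442 = 0.047565;  1/√8461 = 0.010871
W = 10·10.0·(0.047565 − 0.010871) = 3.6694 kWh/t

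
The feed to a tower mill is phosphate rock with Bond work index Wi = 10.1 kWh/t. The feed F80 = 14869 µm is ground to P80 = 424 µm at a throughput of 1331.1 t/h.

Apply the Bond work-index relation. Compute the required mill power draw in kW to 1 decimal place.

W = 10 Wi / √P80 − 10 Wi / √F80
W = 10·10.1·(1/√424 − 1/√14869) = 10·10.1·(0.040363) = 4.0767 kWh/t
Power = W × throughput = 4.0767 kWh/t × 1331.1 t/h = 5426.5 kW

P = 5426.5 kW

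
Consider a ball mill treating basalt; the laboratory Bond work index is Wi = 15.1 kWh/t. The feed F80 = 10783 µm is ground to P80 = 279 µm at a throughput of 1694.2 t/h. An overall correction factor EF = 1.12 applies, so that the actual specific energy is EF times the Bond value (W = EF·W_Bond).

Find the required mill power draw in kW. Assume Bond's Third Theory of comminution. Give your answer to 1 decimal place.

P = 14394.4 kW

W = 10 Wi (P80^-0.5 − F80^-0.5)
W = 10·15.1·(1/√279 − 1/√10783) = 10·15.1·(0.050238) = 7.5860 kWh/t
With EF = 1.12: W = 7.5860·1.12 = 8.4963 kWh/t
P_mill = W·ṁ = 8.4963·1694.2 = 14394.4 kW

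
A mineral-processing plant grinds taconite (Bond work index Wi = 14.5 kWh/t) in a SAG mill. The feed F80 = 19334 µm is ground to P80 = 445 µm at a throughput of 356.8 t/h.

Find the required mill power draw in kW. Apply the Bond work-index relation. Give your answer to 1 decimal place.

P = 2080.4 kW

W_Bond = 10·Wi·(1/√P₈₀ − 1/√F₈₀)
W = 10·14.5·(1/√445 − 1/√19334) = 10·14.5·(0.040213) = 5.8308 kWh/t
P_mill = W·ṁ = 5.8308·356.8 = 2080.4 kW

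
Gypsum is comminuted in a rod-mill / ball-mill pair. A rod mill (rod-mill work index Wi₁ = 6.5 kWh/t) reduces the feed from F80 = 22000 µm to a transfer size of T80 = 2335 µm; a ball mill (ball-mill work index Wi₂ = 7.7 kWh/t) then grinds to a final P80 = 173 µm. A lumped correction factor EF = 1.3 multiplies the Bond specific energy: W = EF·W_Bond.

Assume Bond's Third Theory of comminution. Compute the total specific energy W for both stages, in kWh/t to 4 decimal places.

W = 6.7179 kWh/t

W = 10·Wi·[P80^(−½) − F80^(−½)]
Stage 1 (22000→2335 µm, Wi₁=6.5): W₁ = 10·6.5·(0.020695 − 0.006742) = 0.9069 kWh/t
Stage 2 (2335→173 µm, Wi₂=7.7): W₂ = 10·7.7·(0.076029 − 0.020695) = 4.2607 kWh/t
W = W₁ + W₂ = 0.9069 + 4.2607 = 5.1676 kWh/t
Apply correction: 5.1676 × 1.3 = 6.7179 kWh/t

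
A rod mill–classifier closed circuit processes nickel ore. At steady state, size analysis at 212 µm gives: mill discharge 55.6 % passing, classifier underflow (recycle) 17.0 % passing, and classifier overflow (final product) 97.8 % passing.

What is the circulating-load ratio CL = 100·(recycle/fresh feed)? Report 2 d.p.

CL = 109.33 %

Mass balance on the −212 µm fraction:
(1+r)·d = r·u + o ⇒ r = (o−d)/(d−u)
r = (97.8 − 55.6)/(55.6 − 17.0) = 42.2/38.6 = 1.0933
CL = 100·r = 109.33 %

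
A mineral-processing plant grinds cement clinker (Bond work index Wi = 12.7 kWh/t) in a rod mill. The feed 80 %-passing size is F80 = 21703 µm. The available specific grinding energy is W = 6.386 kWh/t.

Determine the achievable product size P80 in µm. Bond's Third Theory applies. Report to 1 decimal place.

P80 = 307.0 µm

Bond: W = 10·Wi·(1/√P80 − 1/√F80)
P80^(−½) = W/(10 Wi) + F80^(−½)
  = 6.3860/(10·12.7) + 1/√21703 = 0.050283 + 0.006788 = 0.057071
P80 = (1/0.057071)² = 17.5219² = 307.02 µm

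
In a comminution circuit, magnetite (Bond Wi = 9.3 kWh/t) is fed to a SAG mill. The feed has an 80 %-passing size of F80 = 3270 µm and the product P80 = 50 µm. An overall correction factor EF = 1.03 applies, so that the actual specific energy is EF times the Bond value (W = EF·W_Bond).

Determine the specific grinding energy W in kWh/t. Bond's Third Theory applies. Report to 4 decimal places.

W = 10·Wi·(P80^(-½) − F80^(-½))
1/√50 = 0.141421;  1/√3270 = 0.017487
W = 10·9.3·(0.141421 − 0.017487) = 11.5259 kWh/t
Apply correction: 11.5259 × 1.03 = 11.8716 kWh/t

W = 11.8716 kWh/t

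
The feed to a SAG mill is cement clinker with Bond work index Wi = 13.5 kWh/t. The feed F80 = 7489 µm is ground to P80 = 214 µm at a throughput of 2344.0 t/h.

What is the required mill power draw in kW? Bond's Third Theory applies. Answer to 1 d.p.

P = 17974.8 kW

W = 10·Wi·(P80^(-½) − F80^(-½))
W = 10·13.5·(1/√214 − 1/√7489) = 10·13.5·(0.056803) = 7.6684 kWh/t
Power = W × throughput = 7.6684 kWh/t × 2344.0 t/h = 17974.8 kW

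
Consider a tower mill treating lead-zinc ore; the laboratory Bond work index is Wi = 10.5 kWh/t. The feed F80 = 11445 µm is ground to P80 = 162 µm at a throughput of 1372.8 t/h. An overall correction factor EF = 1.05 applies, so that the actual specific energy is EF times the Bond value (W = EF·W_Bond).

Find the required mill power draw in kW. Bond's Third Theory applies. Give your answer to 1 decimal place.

P = 10476.5 kW

W = 10·Wi·(P80^(-½) − F80^(-½))
W = 10·10.5·(1/√162 − 1/√11445) = 10·10.5·(0.069220) = 7.2681 kWh/t
Apply correction: 7.2681 × 1.05 = 7.6315 kWh/t
Power = W × throughput = 7.6315 kWh/t × 1372.8 t/h = 10476.5 kW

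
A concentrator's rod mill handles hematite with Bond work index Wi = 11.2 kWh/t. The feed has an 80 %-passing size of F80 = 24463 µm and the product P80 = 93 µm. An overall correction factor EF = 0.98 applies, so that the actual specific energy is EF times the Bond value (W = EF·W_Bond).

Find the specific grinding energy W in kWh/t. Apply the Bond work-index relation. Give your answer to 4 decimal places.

Bond: W = 10·Wi·(1/√P80 − 1/√F80)
1/√93 = 0.103695;  1/√24463 = 0.006394
W = 10·11.2·(0.103695 − 0.006394) = 10.8978 kWh/t
W_actual = 0.98 × 10.8978 = 10.6798 kWh/t

W = 10.6798 kWh/t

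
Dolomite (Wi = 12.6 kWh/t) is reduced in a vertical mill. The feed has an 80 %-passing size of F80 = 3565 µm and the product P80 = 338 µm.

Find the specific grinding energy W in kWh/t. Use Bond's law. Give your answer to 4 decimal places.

W = 4.7432 kWh/t

Bond:  W = 10 Wi (1/√P − 1/√F)
1/√338 = 0.054393;  1/√3565 = 0.016748
W = 10·12.6·(0.054393 − 0.016748) = 4.7432 kWh/t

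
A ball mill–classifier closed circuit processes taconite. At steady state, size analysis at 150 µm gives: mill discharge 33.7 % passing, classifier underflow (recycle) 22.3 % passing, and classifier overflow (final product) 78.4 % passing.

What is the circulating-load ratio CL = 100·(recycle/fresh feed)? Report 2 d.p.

Classifier node, passing 150 µm:
Fd + Rd = Ru + Fo ⇒ R/F = (o−d)/(d−u)
r = (78.4 − 33.7)/(33.7 − 22.3) = 44.7/11.4 = 3.9211
CL = 100·r = 392.11 %

CL = 392.11 %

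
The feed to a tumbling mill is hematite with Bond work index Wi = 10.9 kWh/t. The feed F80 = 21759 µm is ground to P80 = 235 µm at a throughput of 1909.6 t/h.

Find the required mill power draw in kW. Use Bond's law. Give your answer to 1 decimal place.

P = 12166.9 kW

Bond:  W = 10 Wi (1/√P − 1/√F)
W = 10·10.9·(1/√235 − 1/√21759) = 10·10.9·(0.058454) = 6.3714 kWh/t
Power = W × throughput = 6.3714 kWh/t × 1909.6 t/h = 12166.9 kW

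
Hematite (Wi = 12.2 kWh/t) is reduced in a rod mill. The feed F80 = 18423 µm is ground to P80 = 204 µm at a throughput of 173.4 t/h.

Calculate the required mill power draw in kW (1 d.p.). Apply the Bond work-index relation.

W = 10·Wi·[P80^(−½) − F80^(−½)]
W = 10·12.2·(1/√204 − 1/√18423) = 10·12.2·(0.062647) = 7.6429 kWh/t
P = W·T = 7.6429·173.4 = 1325.3 kW

P = 1325.3 kW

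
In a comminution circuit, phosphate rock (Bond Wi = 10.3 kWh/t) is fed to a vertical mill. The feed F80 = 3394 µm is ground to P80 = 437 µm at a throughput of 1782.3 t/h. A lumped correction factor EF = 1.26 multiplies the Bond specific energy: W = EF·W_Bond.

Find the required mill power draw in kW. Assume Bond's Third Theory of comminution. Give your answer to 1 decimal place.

W_Bond = 10·Wi·(1/√P₈₀ − 1/√F₈₀)
W = 10·10.3·(1/√437 − 1/√3394) = 10·10.3·(0.030671) = 3.1592 kWh/t
W_actual = 1.26 × 3.1592 = 3.9805 kWh/t
P = W·T = 3.9805·1782.3 = 7094.5 kW

P = 7094.5 kW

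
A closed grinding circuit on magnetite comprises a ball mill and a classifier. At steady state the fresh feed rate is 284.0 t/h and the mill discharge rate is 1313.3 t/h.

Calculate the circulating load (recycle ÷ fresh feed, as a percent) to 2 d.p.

M = F + R at steady state, so:
R = M − F = 1313.3 − 284.0 = 1029.3 t/h
CL = 100·R/F = 100·1029.3/284.0 = 362.43 %

CL = 362.43 %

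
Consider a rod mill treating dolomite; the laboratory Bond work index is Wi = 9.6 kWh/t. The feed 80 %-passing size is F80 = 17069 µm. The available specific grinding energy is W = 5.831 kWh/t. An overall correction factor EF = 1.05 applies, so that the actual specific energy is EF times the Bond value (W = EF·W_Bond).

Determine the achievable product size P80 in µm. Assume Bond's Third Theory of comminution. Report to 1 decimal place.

Bond: W = 10·Wi·(1/√P80 − 1/√F80)
W_Bond = W / EF = 5.831 / 1.05 = 5.5533 kWh/t
P80^(−½) = W_Bond/(10 Wi) + F80^(−½)
  = 5.5533/(10·9.6) + 1/√17069 = 0.057847 + 0.007654 = 0.065501
P80 = (1/0.065501)² = 15.2669² = 233.08 µm

P80 = 233.1 µm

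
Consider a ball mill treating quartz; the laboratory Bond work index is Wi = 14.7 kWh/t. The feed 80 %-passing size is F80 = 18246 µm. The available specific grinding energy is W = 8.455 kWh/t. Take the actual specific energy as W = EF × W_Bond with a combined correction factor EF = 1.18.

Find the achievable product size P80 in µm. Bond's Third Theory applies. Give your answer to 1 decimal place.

W = 10·Wi·(P80^(-½) − F80^(-½))
W_Bond = W / EF = 8.455 / 1.18 = 7.1653 kWh/t
⇒ 1/√P80 = W_Bond/(10·Wi) + 1/√F80
  = 7.1653/(10·14.7) + 1/√18246 = 0.048743 + 0.007403 = 0.056146
P80 = (1/0.056146)² = 17.8106² = 317.22 µm

P80 = 317.2 µm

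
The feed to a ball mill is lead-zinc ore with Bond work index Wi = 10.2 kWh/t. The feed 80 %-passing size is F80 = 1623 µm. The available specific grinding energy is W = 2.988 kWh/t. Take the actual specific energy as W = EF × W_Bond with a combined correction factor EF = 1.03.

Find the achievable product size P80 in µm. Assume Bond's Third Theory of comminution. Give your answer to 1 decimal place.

W = 10 Wi (P80^-0.5 − F80^-0.5)
W_Bond = W / EF = 2.988 / 1.03 = 2.9010 kWh/t
1/√P80 = 1/√F80 + W_Bond/(10·Wi)
  = 2.9010/(10·10.2) + 1/√1623 = 0.028441 + 0.024822 = 0.053263
P80 = (1/0.053263)² = 18.7747² = 352.49 µm

P80 = 352.5 µm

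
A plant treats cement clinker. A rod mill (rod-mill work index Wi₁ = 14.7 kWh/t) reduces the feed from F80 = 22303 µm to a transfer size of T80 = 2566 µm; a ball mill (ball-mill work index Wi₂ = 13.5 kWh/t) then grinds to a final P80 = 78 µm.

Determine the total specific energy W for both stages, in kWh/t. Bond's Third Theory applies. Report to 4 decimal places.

Bond:  W = 10 Wi (1/√P − 1/√F)
Stage 1 (22303→2566 µm, Wi₁=14.7): W₁ = 10·14.7·(0.019741 − 0.006696) = 1.9176 kWh/t
Stage 2 (2566→78 µm, Wi₂=13.5): W₂ = 10·13.5·(0.113228 − 0.019741) = 12.6207 kWh/t
W = W₁ + W₂ = 1.9176 + 12.6207 = 14.5383 kWh/t

W = 14.5383 kWh/t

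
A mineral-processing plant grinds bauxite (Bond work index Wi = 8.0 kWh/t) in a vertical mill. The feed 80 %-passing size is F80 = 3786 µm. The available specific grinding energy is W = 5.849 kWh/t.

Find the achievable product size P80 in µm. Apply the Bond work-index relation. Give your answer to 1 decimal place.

W = 10·Wi·[P80^(−½) − F80^(−½)]
⇒ 1/√P80 = W/(10 Wi) + 1/√F80
  = 5.8490/(10·8.0) + 1/√3786 = 0.073112 + 0.016252 = 0.089365
P80 = (1/0.089365)² = 11.1901² = 125.22 µm

P80 = 125.2 µm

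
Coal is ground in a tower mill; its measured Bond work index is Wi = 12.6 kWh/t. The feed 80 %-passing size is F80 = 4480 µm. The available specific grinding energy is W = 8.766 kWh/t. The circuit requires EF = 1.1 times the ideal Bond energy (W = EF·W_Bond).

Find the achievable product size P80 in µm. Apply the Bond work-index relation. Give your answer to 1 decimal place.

W = 10·Wi·[P80^(−½) − F80^(−½)]
W_Bond = W / EF = 8.766 / 1.1 = 7.9691 kWh/t
⇒ 1/√P80 = W_Bond/(10·Wi) + 1/√F80
  = 7.9691/(10·12.6) + 1/√4480 = 0.063247 + 0.014940 = 0.078187
P80 = (1/0.078187)² = 12.7898² = 163.58 µm

P80 = 163.6 µm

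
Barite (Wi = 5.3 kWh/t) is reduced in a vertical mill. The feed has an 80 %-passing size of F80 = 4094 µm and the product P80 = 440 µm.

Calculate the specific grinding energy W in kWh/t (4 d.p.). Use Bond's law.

W = 1.6983 kWh/t

W = 10 Wi / √P80 − 10 Wi / √F80
1/√440 = 0.047673;  1/√4094 = 0.015629
W = 10·5.3·(0.047673 − 0.015629) = 1.6983 kWh/t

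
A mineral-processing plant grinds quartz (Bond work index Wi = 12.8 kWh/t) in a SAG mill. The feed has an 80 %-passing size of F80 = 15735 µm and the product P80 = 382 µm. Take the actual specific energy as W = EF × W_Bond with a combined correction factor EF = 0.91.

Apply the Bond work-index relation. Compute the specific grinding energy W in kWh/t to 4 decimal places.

W_Bond = 10·Wi·(1/√P₈₀ − 1/√F₈₀)
1/√382 = 0.051164;  1/√15735 = 0.007972
W = 10·12.8·(0.051164 − 0.007972) = 5.5286 kWh/t
W_actual = 0.91 × 5.5286 = 5.0311 kWh/t

W = 5.0311 kWh/t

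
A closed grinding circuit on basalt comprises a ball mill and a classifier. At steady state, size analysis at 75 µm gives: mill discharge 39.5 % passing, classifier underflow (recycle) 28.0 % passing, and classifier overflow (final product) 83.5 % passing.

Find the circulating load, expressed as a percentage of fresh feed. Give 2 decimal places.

CL = 382.61 %

Two-product formula at 75 µm:
d + r·d = r·u + o → r(d−u) = o−d
r = (83.5 − 39.5)/(39.5 − 28.0) = 44.0/11.5 = 3.8261
CL = 100·r = 382.61 %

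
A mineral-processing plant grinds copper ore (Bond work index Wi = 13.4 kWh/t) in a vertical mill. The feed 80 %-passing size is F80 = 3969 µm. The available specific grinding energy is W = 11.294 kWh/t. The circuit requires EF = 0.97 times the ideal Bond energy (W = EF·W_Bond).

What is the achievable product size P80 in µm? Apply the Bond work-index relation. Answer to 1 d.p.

P80 = 94.7 µm

Bond: W = 10·Wi·(1/√P80 − 1/√F80)
W_Bond = W / EF = 11.294 / 0.97 = 11.6433 kWh/t
⇒ 1/√P80 = W_Bond/(10·Wi) + 1/√F80
  = 11.6433/(10·13.4) + 1/√3969 = 0.086890 + 0.015873 = 0.102763
P80 = (1/0.102763)² = 9.7311² = 94.69 µm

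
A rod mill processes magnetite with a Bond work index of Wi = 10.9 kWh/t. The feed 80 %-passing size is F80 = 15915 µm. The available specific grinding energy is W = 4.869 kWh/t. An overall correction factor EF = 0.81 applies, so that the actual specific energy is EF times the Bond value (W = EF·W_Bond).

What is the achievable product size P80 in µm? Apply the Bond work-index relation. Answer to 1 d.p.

W = 10·Wi·[P80^(−½) − F80^(−½)]
W_Bond = W / EF = 4.869 / 0.81 = 6.0111 kWh/t
1/√P80 = 1/√F80 + W_Bond/(10·Wi)
  = 6.0111/(10·10.9) + 1/√15915 = 0.055148 + 0.007927 = 0.063075
P80 = (1/0.063075)² = 15.8542² = 251.36 µm

P80 = 251.4 µm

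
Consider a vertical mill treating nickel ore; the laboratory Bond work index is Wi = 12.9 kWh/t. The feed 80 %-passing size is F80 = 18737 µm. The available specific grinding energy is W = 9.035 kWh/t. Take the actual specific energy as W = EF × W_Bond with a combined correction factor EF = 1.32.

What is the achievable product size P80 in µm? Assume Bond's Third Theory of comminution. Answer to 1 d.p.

W = 10 Wi / √P80 − 10 Wi / √F80
W_Bond = W / EF = 9.035 / 1.32 = 6.8447 kWh/t
1/√P80 = 1/√F80 + W_Bond/(10·Wi)
  = 6.8447/(10·12.9) + 1/√18737 = 0.053060 + 0.007306 = 0.060365
P80 = (1/0.060365)² = 16.5658² = 274.43 µm

P80 = 274.4 µm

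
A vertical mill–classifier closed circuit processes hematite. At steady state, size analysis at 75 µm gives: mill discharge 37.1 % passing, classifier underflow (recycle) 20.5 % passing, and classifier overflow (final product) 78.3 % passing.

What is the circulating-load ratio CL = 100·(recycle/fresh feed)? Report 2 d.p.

CL = 248.19 %

Let r = R/F. Size balance at 75 µm:
Fd + Rd = Ru + Fo ⇒ R/F = (o−d)/(d−u)
r = (78.3 − 37.1)/(37.1 − 20.5) = 41.2/16.6 = 2.4819
CL = 100·r = 248.19 %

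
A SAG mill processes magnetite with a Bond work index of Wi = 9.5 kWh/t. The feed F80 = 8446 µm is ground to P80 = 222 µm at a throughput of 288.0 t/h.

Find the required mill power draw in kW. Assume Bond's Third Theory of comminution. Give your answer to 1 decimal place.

W = 10 Wi / √P80 − 10 Wi / √F80
W = 10·9.5·(1/√222 − 1/√8446) = 10·9.5·(0.056234) = 5.3423 kWh/t
Power = W × throughput = 5.3423 kWh/t × 288.0 t/h = 1538.6 kW

P = 1538.6 kW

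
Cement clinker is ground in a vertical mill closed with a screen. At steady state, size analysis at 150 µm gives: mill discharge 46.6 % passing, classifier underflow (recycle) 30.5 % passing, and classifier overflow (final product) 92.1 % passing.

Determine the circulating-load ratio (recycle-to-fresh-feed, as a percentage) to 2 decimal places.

CL = 282.61 %

Classifier node, passing 150 µm:
Fd + Rd = Ru + Fo ⇒ R/F = (o−d)/(d−u)
r = (92.1 − 46.6)/(46.6 − 30.5) = 45.5/16.1 = 2.8261
CL = 100·r = 282.61 %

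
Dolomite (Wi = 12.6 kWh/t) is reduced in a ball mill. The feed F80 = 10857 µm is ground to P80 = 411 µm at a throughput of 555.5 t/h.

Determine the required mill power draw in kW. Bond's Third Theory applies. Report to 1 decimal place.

P = 2780.8 kW

W = 10·Wi·[P80^(−½) − F80^(−½)]
W = 10·12.6·(1/√411 − 1/√10857) = 10·12.6·(0.039729) = 5.0059 kWh/t
P_mill = W·ṁ = 5.0059·555.5 = 2780.8 kW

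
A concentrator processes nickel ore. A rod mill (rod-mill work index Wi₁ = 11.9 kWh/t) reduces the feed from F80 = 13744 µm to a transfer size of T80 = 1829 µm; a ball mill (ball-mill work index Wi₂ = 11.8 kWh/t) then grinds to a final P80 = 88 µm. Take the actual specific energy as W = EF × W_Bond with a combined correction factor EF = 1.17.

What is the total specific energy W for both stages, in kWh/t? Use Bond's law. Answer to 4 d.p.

W = 10·Wi·(P80^(-½) − F80^(-½))
Stage 1 (13744→1829 µm, Wi₁=11.9): W₁ = 10·11.9·(0.023383 − 0.008530) = 1.7675 kWh/t
Stage 2 (1829→88 µm, Wi₂=11.8): W₂ = 10·11.8·(0.106600 − 0.023383) = 9.8197 kWh/t
W = W₁ + W₂ = 1.7675 + 9.8197 = 11.5872 kWh/t
Corrected W = EF·W_Bond = 1.17·11.5872 = 13.5570 kWh/t

W = 13.5570 kWh/t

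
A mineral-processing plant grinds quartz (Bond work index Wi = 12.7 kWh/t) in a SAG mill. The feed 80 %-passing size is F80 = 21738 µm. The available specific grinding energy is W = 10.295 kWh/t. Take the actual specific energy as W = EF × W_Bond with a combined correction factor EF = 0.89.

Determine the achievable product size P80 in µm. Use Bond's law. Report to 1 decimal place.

P80 = 104.4 µm

Bond: W = 10·Wi·(1/√P80 − 1/√F80)
W_Bond = W / EF = 10.295 / 0.89 = 11.5674 kWh/t
P80^-0.5 = F80^-0.5 + W_Bond/(10 Wi)
  = 11.5674/(10·12.7) + 1/√21738 = 0.091082 + 0.006783 = 0.097865
P80 = (1/0.097865)² = 10.2182² = 104.41 µm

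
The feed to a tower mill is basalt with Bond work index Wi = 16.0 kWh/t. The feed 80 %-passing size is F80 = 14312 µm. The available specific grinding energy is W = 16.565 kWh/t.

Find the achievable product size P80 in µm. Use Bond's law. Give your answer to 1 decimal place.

P80 = 79.9 µm

W = 10 Wi / √P80 − 10 Wi / √F80
P80^(−½) = W/(10 Wi) + F80^(−½)
  = 16.5650/(10·16.0) + 1/√14312 = 0.103531 + 0.008359 = 0.111890
P80 = (1/0.111890)² = 8.9373² = 79.88 µm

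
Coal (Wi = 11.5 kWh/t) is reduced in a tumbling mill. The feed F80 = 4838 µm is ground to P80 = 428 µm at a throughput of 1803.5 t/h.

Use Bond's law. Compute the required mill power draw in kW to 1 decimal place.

W = 10·Wi·(P80^(-½) − F80^(-½))
W = 10·11.5·(1/√428 − 1/√4838) = 10·11.5·(0.033960) = 3.9054 kWh/t
P = W·T = 3.9054·1803.5 = 7043.4 kW

P = 7043.4 kW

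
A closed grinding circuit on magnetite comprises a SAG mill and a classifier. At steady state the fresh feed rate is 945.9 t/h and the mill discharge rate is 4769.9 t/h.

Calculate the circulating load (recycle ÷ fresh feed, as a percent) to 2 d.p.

CL = 404.27 %

Mill node: discharge = fresh + recycle.
R = M − F = 4769.9 − 945.9 = 3824.0 t/h
CL = 100·R/F = 100·3824.0/945.9 = 404.27 %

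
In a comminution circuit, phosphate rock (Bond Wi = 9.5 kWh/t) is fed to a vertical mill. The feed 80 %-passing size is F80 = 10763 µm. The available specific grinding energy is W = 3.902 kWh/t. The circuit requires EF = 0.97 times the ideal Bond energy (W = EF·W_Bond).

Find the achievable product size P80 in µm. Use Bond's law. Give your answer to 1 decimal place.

P80 = 370.1 µm

W = 10 Wi (1/√P80 − 1/√F80)  [Bond]
W_Bond = W / EF = 3.902 / 0.97 = 4.0227 kWh/t
P80^(−½) = W_Bond/(10 Wi) + F80^(−½)
  = 4.0227/(10·9.5) + 1/√10763 = 0.042344 + 0.009639 = 0.051983
P80 = (1/0.051983)² = 19.2370² = 370.06 µm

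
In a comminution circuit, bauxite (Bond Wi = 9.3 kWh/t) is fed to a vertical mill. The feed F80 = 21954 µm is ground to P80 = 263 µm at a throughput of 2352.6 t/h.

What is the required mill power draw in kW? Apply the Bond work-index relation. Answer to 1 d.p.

P = 12014.6 kW

W = 10 Wi / √P80 − 10 Wi / √F80
W = 10·9.3·(1/√263 − 1/√21954) = 10·9.3·(0.054914) = 5.1070 kWh/t
P = W·T = 5.1070·2352.6 = 12014.6 kW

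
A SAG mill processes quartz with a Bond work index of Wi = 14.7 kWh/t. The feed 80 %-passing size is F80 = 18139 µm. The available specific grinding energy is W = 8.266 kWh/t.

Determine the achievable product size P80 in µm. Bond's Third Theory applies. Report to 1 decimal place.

P80 = 246.8 µm

Bond: W = 10·Wi·(1/√P80 − 1/√F80)
⇒ 1/√P80 = W/(10·Wi) + 1/√F80
  = 8.2660/(10·14.7) + 1/√18139 = 0.056231 + 0.007425 = 0.063656
P80 = (1/0.063656)² = 15.7094² = 246.78 µm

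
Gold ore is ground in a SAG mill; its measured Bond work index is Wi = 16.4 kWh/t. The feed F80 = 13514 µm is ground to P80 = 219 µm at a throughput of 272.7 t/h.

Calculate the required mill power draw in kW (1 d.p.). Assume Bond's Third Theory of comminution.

P = 2637.4 kW

W = 10·Wi·[P80^(−½) − F80^(−½)]
W = 10·16.4·(1/√219 − 1/√13514) = 10·16.4·(0.058972) = 9.6713 kWh/t
P_mill = W·ṁ = 9.6713·272.7 = 2637.4 kW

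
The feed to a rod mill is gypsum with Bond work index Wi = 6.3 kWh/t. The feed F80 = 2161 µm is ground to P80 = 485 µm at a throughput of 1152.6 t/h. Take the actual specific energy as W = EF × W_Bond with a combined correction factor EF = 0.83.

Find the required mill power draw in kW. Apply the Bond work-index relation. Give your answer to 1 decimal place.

P = 1440.2 kW

W = 10 Wi (P80^-0.5 − F80^-0.5)
W = 10·6.3·(1/√485 − 1/√2161) = 10·6.3·(0.023896) = 1.5055 kWh/t
Corrected W = EF·W_Bond = 0.83·1.5055 = 1.2495 kWh/t
Mill draw = 1.2495 × 1152.6 = 1440.2 kW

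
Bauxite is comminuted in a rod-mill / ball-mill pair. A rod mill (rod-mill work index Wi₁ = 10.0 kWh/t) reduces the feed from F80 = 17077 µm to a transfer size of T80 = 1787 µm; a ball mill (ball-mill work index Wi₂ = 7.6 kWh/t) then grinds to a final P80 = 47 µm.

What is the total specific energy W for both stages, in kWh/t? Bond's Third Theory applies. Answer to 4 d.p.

W = 10.8882 kWh/t

W = 10 Wi (1/√P80 − 1/√F80)  [Bond]
Stage 1 (17077→1787 µm, Wi₁=10.0): W₁ = 10·10.0·(0.023656 − 0.007652) = 1.6003 kWh/t
Stage 2 (1787→47 µm, Wi₂=7.6): W₂ = 10·7.6·(0.145865 − 0.023656) = 9.2879 kWh/t
W = W₁ + W₂ = 1.6003 + 9.2879 = 10.8882 kWh/t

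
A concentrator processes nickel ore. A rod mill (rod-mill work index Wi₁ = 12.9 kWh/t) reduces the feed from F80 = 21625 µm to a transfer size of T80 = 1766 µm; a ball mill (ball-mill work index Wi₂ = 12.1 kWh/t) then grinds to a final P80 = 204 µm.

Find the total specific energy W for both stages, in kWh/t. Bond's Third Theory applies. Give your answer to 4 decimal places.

W = 7.7848 kWh/t

W = 10 Wi (1/√P80 − 1/√F80)  [Bond]
Stage 1 (21625→1766 µm, Wi₁=12.9): W₁ = 10·12.9·(0.023796 − 0.006800) = 2.1925 kWh/t
Stage 2 (1766→204 µm, Wi₂=12.1): W₂ = 10·12.1·(0.070014 − 0.023796) = 5.5924 kWh/t
W = W₁ + W₂ = 2.1925 + 5.5924 = 7.7848 kWh/t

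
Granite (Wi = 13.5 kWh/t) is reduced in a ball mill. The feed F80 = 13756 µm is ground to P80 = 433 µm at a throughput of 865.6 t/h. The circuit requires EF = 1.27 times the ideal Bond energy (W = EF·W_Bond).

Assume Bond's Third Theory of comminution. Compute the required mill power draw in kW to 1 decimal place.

W = 10·Wi·[P80^(−½) − F80^(−½)]
W = 10·13.5·(1/√433 − 1/√13756) = 10·13.5·(0.039531) = 5.3367 kWh/t
With EF = 1.27: W = 5.3367·1.27 = 6.7775 kWh/t
Mill draw = 6.7775 × 865.6 = 5866.6 kW

P = 5866.6 kW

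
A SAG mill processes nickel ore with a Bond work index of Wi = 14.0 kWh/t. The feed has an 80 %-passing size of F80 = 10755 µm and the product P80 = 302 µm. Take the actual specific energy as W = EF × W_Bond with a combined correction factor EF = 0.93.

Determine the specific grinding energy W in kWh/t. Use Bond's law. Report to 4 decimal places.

W = 6.2367 kWh/t

W = 10 Wi (1/√P80 − 1/√F80)  [Bond]
1/√302 = 0.057544;  1/√10755 = 0.009643
W = 10·14.0·(0.057544 − 0.009643) = 6.7061 kWh/t
W_actual = 0.93 × 6.7061 = 6.2367 kWh/t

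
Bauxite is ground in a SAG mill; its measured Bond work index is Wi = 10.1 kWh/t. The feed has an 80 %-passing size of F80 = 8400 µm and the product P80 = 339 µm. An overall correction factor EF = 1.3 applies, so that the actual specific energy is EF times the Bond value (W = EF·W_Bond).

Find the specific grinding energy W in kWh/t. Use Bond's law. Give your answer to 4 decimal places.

W = 5.6986 kWh/t

Bond: W = 10·Wi·(1/√P80 − 1/√F80)
1/√339 = 0.054313;  1/√8400 = 0.010911
W = 10·10.1·(0.054313 − 0.010911) = 4.3836 kWh/t
With EF = 1.3: W = 4.3836·1.3 = 5.6986 kWh/t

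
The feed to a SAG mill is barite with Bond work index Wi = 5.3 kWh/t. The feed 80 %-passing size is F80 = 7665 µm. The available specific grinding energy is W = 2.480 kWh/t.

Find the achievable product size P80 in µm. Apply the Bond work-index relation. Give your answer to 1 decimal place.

P80 = 295.1 µm

Bond: W = 10·Wi·(1/√P80 − 1/√F80)
P80^(−½) = W/(10 Wi) + F80^(−½)
  = 2.4800/(10·5.3) + 1/√7665 = 0.046792 + 0.011422 = 0.058214
P80 = (1/0.058214)² = 17.1779² = 295.08 µm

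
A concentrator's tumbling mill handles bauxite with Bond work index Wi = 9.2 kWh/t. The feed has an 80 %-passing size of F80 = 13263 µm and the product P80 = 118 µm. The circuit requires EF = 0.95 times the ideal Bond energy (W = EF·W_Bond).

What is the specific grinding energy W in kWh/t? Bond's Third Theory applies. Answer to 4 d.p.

W = 10·Wi·(P80^(-½) − F80^(-½))
1/√118 = 0.092057;  1/√13263 = 0.008683
W = 10·9.2·(0.092057 − 0.008683) = 7.6704 kWh/t
W_actual = 0.95 × 7.6704 = 7.2869 kWh/t

W = 7.2869 kWh/t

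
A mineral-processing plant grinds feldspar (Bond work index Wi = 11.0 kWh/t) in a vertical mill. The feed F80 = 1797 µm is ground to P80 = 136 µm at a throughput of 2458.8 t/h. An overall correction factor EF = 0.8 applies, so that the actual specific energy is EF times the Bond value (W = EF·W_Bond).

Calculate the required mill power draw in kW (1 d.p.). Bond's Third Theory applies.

Bond:  W = 10 Wi (1/√P − 1/√F)
W = 10·11.0·(1/√136 − 1/√1797) = 10·11.0·(0.062159) = 6.8375 kWh/t
W_actual = 0.8 × 6.8375 = 5.4700 kWh/t
P_mill = W·ṁ = 5.4700·2458.8 = 13449.7 kW

P = 13449.7 kW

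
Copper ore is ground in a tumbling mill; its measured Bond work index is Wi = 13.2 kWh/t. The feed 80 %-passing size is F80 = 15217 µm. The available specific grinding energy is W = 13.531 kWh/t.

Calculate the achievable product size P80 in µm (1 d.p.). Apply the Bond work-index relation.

P80 = 81.7 µm

W_Bond = 10·Wi·(1/√P₈₀ − 1/√F₈₀)
P80^-0.5 = F80^-0.5 + W/(10 Wi)
  = 13.5310/(10·13.2) + 1/√15217 = 0.102508 + 0.008107 = 0.110614
P80 = (1/0.110614)² = 9.0404² = 81.73 µm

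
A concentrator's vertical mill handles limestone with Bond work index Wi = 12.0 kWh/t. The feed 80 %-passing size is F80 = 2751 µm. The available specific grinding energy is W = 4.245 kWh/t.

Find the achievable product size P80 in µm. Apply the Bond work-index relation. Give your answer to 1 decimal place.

P80 = 337.4 µm

W = 10 Wi (1/√P80 − 1/√F80)  [Bond]
P80^(−½) = W/(10 Wi) + F80^(−½)
  = 4.2450/(10·12.0) + 1/√2751 = 0.035375 + 0.019066 = 0.054441
P80 = (1/0.054441)² = 18.3686² = 337.40 µm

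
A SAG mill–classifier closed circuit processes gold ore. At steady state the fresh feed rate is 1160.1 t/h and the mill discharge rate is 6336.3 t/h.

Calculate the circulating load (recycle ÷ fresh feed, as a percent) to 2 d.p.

Mill node: discharge = fresh + recycle.
R = M − F = 6336.3 − 1160.1 = 5176.2 t/h
CL = 100·R/F = 100·5176.2/1160.1 = 446.19 %

CL = 446.19 %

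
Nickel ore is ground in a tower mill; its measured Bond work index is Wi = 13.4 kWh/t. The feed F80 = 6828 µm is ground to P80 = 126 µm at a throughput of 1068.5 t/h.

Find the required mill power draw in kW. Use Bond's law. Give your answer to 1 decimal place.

P = 11022.7 kW

W = 10 Wi (1/√P80 − 1/√F80)  [Bond]
W = 10·13.4·(1/√126 − 1/√6828) = 10·13.4·(0.076985) = 10.3160 kWh/t
Mill draw = 10.3160 × 1068.5 = 11022.7 kW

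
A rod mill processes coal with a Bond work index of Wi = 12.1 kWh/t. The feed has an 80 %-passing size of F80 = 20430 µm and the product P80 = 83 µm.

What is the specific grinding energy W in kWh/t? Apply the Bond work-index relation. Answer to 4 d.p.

W = 12.4349 kWh/t

W = 10 Wi (P80^-0.5 − F80^-0.5)
1/√83 = 0.109764;  1/√20430 = 0.006996
W = 10·12.1·(0.109764 − 0.006996) = 12.4349 kWh/t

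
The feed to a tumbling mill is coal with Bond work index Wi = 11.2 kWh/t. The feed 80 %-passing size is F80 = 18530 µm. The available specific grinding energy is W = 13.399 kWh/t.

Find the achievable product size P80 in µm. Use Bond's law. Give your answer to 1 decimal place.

P80 = 62.0 µm

W_Bond = 10·Wi·(1/√P₈₀ − 1/√F₈₀)
P80^(−½) = W/(10 Wi) + F80^(−½)
  = 13.3990/(10·11.2) + 1/√18530 = 0.119634 + 0.007346 = 0.126980
P80 = (1/0.126980)² = 7.8752² = 62.02 µm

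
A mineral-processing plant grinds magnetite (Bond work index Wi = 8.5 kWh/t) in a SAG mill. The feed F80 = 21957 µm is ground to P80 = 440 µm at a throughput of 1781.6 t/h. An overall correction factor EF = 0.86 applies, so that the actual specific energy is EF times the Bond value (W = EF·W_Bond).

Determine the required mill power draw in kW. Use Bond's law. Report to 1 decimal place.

P = 5329.8 kW

W = 10 Wi (1/√P80 − 1/√F80)  [Bond]
W = 10·8.5·(1/√440 − 1/√21957) = 10·8.5·(0.040925) = 3.4786 kWh/t
Corrected W = EF·W_Bond = 0.86·3.4786 = 2.9916 kWh/t
Power = W × throughput = 2.9916 kWh/t × 1781.6 t/h = 5329.8 kW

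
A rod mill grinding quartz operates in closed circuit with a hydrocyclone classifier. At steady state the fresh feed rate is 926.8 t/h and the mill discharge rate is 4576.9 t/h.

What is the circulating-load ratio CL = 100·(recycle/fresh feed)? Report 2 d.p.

CL = 393.84 %

Discharge = new feed + return, hence
R = M − F = 4576.9 − 926.8 = 3650.1 t/h
CL = 100·R/F = 100·3650.1/926.8 = 393.84 %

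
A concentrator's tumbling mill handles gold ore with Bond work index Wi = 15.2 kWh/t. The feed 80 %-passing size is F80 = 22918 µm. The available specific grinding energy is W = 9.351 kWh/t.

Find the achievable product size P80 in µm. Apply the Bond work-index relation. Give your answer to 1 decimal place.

P80 = 215.5 µm

W = 10 Wi (1/√P80 − 1/√F80)  [Bond]
P80^(−½) = W/(10 Wi) + F80^(−½)
  = 9.3510/(10·15.2) + 1/√22918 = 0.061520 + 0.006606 = 0.068125
P80 = (1/0.068125)² = 14.6788² = 215.47 µm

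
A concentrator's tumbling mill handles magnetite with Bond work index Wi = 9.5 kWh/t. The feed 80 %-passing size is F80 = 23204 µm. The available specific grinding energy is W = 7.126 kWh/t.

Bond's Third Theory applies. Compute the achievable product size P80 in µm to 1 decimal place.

P80 = 150.3 µm

W = 10 Wi (P80^-0.5 − F80^-0.5)
1/√P80 = 1/√F80 + W/(10·Wi)
  = 7.1260/(10·9.5) + 1/√23204 = 0.075011 + 0.006565 = 0.081575
P80 = (1/0.081575)² = 12.2586² = 150.27 µm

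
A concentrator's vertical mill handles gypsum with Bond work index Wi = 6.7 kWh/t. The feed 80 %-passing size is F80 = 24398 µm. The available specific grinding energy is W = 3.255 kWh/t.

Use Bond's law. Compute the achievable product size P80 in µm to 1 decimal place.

W = 10 Wi / √P80 − 10 Wi / √F80
⇒ 1/√P80 = W/(10 Wi) + 1/√F80
  = 3.2550/(10·6.7) + 1/√24398 = 0.048582 + 0.006402 = 0.054984
P80 = (1/0.054984)² = 18.1870² = 330.77 µm

P80 = 330.8 µm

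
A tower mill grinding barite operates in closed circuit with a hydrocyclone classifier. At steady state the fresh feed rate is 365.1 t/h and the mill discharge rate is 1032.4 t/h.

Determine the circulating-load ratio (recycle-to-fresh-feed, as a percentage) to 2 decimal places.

Steady state: M = F + R.
R = M − F = 1032.4 − 365.1 = 667.3 t/h
CL = 100·R/F = 100·667.3/365.1 = 182.77 %

CL = 182.77 %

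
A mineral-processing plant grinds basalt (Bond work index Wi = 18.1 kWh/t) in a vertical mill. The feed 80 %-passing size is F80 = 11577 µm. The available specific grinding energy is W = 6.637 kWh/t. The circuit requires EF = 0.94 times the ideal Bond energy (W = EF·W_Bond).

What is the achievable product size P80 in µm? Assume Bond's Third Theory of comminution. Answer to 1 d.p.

W = 10 Wi / √P80 − 10 Wi / √F80
W_Bond = W / EF = 6.637 / 0.94 = 7.0606 kWh/t
⇒ 1/√P80 = W_Bond/(10·Wi) + 1/√F80
  = 7.0606/(10·18.1) + 1/√11577 = 0.039009 + 0.009294 = 0.048303
P80 = (1/0.048303)² = 20.7026² = 428.60 µm

P80 = 428.6 µm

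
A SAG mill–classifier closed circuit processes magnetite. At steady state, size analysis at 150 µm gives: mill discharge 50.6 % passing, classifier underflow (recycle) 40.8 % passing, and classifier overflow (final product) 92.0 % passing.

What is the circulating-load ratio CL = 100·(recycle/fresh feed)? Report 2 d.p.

Two-product formula at 150 µm:
(1+r)·d = r·u + o ⇒ r = (o−d)/(d−u)
r = (92.0 − 50.6)/(50.6 − 40.8) = 41.4/9.8 = 4.2245
CL = 100·r = 422.45 %

CL = 422.45 %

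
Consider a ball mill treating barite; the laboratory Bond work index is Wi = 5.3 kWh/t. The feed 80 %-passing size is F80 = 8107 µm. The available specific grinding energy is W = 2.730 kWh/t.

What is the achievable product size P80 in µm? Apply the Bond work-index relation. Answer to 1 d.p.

P80 = 255.1 µm

W = 10·Wi·[P80^(−½) − F80^(−½)]
⇒ 1/√P80 = W/(10 Wi) + 1/√F80
  = 2.7300/(10·5.3) + 1/√8107 = 0.051509 + 0.011106 = 0.062616
P80 = (1/0.062616)² = 15.9704² = 255.05 µm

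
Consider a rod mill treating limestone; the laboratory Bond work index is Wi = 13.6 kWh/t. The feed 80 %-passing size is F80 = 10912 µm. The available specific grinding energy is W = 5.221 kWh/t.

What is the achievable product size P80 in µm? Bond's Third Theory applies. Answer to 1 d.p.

W = 10·Wi·[P80^(−½) − F80^(−½)]
⇒ 1/√P80 = W/(10 Wi) + 1/√F80
  = 5.2210/(10·13.6) + 1/√10912 = 0.038390 + 0.009573 = 0.047963
P80 = (1/0.047963)² = 20.8495² = 434.70 µm

P80 = 434.7 µm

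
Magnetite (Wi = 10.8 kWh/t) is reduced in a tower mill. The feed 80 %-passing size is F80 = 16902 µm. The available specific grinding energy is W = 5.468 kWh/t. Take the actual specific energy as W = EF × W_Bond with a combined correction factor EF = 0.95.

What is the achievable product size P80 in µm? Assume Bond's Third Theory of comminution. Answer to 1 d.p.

P80 = 268.9 µm

W = 10 Wi (P80^-0.5 − F80^-0.5)
W_Bond = W / EF = 5.468 / 0.95 = 5.7558 kWh/t
1/√P80 = 1/√F80 + W_Bond/(10·Wi)
  = 5.7558/(10·10.8) + 1/√16902 = 0.053294 + 0.007692 = 0.060986
P80 = (1/0.060986)² = 16.3972² = 268.87 µm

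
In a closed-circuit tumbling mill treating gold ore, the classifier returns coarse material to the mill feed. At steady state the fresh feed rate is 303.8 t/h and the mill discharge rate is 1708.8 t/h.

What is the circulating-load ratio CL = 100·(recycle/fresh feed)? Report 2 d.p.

Mill node: discharge = fresh + recycle.
R = M − F = 1708.8 − 303.8 = 1405.0 t/h
CL = 100·R/F = 100·1405.0/303.8 = 462.48 %

CL = 462.48 %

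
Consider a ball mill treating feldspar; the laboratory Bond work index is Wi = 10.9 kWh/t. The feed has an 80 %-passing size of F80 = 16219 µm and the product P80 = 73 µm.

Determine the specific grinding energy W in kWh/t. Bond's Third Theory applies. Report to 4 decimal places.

W = 11.9016 kWh/t

W = 10 Wi / √P80 − 10 Wi / √F80
1/√73 = 0.117041;  1/√16219 = 0.007852
W = 10·10.9·(0.117041 − 0.007852) = 11.9016 kWh/t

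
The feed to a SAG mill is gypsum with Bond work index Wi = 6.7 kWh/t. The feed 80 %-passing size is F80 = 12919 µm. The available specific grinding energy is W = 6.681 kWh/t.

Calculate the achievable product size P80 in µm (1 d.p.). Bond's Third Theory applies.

P80 = 84.9 µm

W = 10 Wi (1/√P80 − 1/√F80)  [Bond]
⇒ 1/√P80 = W/(10 Wi) + 1/√F80
  = 6.6810/(10·6.7) + 1/√12919 = 0.099716 + 0.008798 = 0.108514
P80 = (1/0.108514)² = 9.2154² = 84.92 µm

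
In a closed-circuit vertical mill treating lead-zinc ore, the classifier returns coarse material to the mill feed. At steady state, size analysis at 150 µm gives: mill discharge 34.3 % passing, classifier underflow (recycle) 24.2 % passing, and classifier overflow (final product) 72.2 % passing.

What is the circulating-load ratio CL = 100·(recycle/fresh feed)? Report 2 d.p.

CL = 375.25 %

Classifier node, passing 150 µm:
Fd + Rd = Ru + Fo ⇒ R/F = (o−d)/(d−u)
r = (72.2 − 34.3)/(34.3 − 24.2) = 37.9/10.1 = 3.7525
CL = 100·r = 375.25 %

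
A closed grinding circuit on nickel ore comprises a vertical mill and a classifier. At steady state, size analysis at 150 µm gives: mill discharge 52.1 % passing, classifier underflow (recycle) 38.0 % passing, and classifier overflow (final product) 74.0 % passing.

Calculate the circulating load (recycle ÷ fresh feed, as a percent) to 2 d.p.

Two-product formula at 150 µm:
(1+r)d = ru + o → r = (o−d)/(d−u)
r = (74.0 − 52.1)/(52.1 − 38.0) = 21.9/14.1 = 1.5532
CL = 100·r = 155.32 %

CL = 155.32 %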